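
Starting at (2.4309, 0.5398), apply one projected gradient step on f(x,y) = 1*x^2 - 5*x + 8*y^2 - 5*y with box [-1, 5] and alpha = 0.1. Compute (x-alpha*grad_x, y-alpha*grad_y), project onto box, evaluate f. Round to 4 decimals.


Step 1: Compute gradient at (2.4309, 0.5398).
grad_x = 2*1*2.4309 - 5 = -0.1382
grad_y = 2*8*0.5398 - 5 = 3.6368
Step 2: Gradient step.
x_raw = 2.4309 - 0.1*-0.1382 = 2.4447
y_raw = 0.5398 - 0.1*3.6368 = 0.1761
Step 3: Project onto [-1, 5].
x_proj = clip(2.4447) = 2.4447
y_proj = clip(0.1761) = 0.1761
Step 4: Evaluate f.
f(2.4447, 0.1761) = -6.8794


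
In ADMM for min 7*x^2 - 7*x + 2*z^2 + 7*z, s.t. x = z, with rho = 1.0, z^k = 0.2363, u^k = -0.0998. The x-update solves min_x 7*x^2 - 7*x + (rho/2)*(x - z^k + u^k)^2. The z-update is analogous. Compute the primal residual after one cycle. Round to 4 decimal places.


ADMM iteration with rho = 1.0, z^k = 0.2363, u^k = -0.0998
Step 1: x-update.
Minimize 7*x^2 - 7*x + (1.0/2)*(x - 0.2363 - 0.0998)^2
FOC: (2*7 + 1.0)*x = 7 + 1.0*(0.2363 + 0.0998)
x^{k+1} = 0.4891
Step 2: z-update.
Minimize 2*z^2 + 7*z + (1.0/2)*(0.4891 - z - 0.0998)^2
FOC: (2*2 + 1.0)*z = -7 + 1.0*(0.4891 - 0.0998)
z^{k+1} = -1.3221
Step 3: u-update.
u^{k+1} = -0.0998 + 0.4891 + 1.3221 = 1.7114
Step 4: Primal residual = |0.4891 + 1.3221| = 1.8112


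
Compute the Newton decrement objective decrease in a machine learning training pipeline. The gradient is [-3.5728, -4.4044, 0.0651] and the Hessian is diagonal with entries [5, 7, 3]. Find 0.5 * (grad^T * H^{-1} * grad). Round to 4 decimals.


Step 1: H is diagonal, so H^(-1) * g = [-0.7146, -0.6292, 0.0217].
Step 2: g^T H^(-1) g = sum_i g_i^2 / H_ii
  = (-3.5728)^2/5 + (-4.4044)^2/7 + (0.0651)^2/3
  = 2.553 + 2.7712 + 0.0014 = 5.3256
Step 3: Objective decrease = 0.5 * g^T H^(-1) g = 2.6628


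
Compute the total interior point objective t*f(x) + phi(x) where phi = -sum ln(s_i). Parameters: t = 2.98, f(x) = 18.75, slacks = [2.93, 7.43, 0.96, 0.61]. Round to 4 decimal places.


Step 1: Compute log-barrier.
ln values: [1.075, 2.0055, -0.0408, -0.4943]
phi = -(1.075 + 2.0055 - 0.0408 - 0.4943) = -2.5454
Step 2: Compute augmented objective.
t*f(x) = 2.98*18.75 = 55.875
Total = 55.875 - 2.5454 = 53.3296


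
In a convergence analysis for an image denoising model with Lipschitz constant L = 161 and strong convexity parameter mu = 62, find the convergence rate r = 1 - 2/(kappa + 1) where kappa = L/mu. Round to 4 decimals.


Step 1: Compute the condition number.
kappa = L/mu = 161/62 = 2.5968
Step 2: Compute the convergence rate.
r = 1 - 2/(kappa + 1) = 1 - 2*mu/(L + mu) = (L - mu)/(L + mu) = 99/223 = 0.4439


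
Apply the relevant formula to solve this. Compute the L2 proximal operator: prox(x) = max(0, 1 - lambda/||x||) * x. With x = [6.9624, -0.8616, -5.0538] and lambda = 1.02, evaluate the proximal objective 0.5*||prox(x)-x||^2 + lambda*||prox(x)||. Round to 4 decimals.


Step 1: Compute ||x||.
||x|| = 8.6463
Step 2: Compute scaling factor.
scale = max(0, 1 - 1.02/8.6463) = 0.882
Step 3: prox(x) = [6.141, -0.76, -4.4576]
||prox(x)|| = 7.6263
Step 4: Proximal objective.
0.5*||prox-x||^2 = 0.5202
lambda*||prox|| = 7.7788
Total = 8.299


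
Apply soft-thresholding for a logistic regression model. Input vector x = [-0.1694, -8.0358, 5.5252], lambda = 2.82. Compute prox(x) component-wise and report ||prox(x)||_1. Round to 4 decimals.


Soft-thresholding with lambda = 2.82:
prox(-0.1694) = sign(-0.1694)*max(|-0.1694| - 2.82, 0) = 0.0
prox(-8.0358) = sign(-8.0358)*max(|-8.0358| - 2.82, 0) = -5.2158
prox(5.5252) = sign(5.5252)*max(|5.5252| - 2.82, 0) = 2.7052
prox(x) = [0.0, -5.2158, 2.7052]
||prox(x)||_1 = 0.0 + 5.2158 + 2.7052 = 7.921


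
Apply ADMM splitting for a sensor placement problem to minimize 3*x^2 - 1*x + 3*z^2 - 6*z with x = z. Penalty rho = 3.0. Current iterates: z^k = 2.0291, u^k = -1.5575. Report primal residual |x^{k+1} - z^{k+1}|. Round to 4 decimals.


ADMM iteration with rho = 3.0, z^k = 2.0291, u^k = -1.5575
Step 1: x-update.
Minimize 3*x^2 - 1*x + (3.0/2)*(x - 2.0291 - 1.5575)^2
FOC: (2*3 + 3.0)*x = 1 + 3.0*(2.0291 + 1.5575)
x^{k+1} = 1.3066
Step 2: z-update.
Minimize 3*z^2 - 6*z + (3.0/2)*(1.3066 - z - 1.5575)^2
FOC: (2*3 + 3.0)*z = 6 + 3.0*(1.3066 - 1.5575)
z^{k+1} = 0.583
Step 3: u-update.
u^{k+1} = -1.5575 + 1.3066 - 0.583 = -0.8339
Step 4: Primal residual = |1.3066 - 0.583| = 0.7236


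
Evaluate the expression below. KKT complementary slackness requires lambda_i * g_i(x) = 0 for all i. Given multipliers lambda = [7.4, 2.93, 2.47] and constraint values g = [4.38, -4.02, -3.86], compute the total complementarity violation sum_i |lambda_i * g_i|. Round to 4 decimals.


KKT complementary slackness check:
lambda_1 * g_1 = 7.4 * 4.38 = 32.412
lambda_2 * g_2 = 2.93 * -4.02 = -11.7786
lambda_3 * g_3 = 2.47 * -3.86 = -9.5342
Total violation = 32.412 + 11.7786 + 9.5342 = 53.7248


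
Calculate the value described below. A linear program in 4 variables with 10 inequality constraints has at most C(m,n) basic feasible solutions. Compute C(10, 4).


Each vertex corresponds to some choice of n active constraints out of m, so the number of vertices is at most C(m, n) = m! / (n!(m-n)!).
m = 10, n = 4
Numerator: 10 * 9 * 8 * 7
Denominator: 4! = 24
C(10, 4) = 210


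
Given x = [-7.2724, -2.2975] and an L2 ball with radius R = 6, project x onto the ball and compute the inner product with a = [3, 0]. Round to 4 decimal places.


Step 1: Compute ||x|| (intermediates to 6 decimals).
||x|| = sqrt((-7.2724)^2 + (-2.2975)^2) = 7.626684
Step 2: Project.
Since ||x|| > R, scale = R/||x|| = 6/7.626684 = 0.786711, proj(x) = scale * x
proj(x) = [-5.721277, -1.807469]
Step 3: Dot product.
a^T * proj(x) = 3*(-5.721277) + 0*(-1.807469) = -17.1638


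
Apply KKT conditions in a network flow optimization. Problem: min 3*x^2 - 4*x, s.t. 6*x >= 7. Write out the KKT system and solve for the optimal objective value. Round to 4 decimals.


Step 1: Try lambda = 0 (constraint inactive).
x_unc = 4/(2*3) = 0.6667
Check: 6*0.6667 = 4.0002 < 7 -- violated!
Step 2: Constraint must be active: 6*x = 7
x* = 7/6 = 1.1667 (rounded; the exact value 7/6 is used below)
lambda = (2*3*(7/6) - 4)/6 = 0.5
Step 3: Compute optimal value.
f(x*) = 3*(7/6)^2 - 4*(7/6) = -0.5833


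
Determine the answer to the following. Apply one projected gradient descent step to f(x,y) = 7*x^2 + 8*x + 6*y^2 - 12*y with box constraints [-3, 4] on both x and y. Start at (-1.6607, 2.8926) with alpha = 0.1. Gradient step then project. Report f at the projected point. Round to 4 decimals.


Step 1: Compute gradient at (-1.6607, 2.8926).
grad_x = 2*7*-1.6607 + 8 = -15.2498
grad_y = 2*6*2.8926 - 12 = 22.7112
Step 2: Gradient step.
x_raw = -1.6607 - 0.1*-15.2498 = -0.1357
y_raw = 2.8926 - 0.1*22.7112 = 0.6215
Step 3: Project onto [-3, 4].
x_proj = clip(-0.1357) = -0.1357
y_proj = clip(0.6215) = 0.6215
Step 4: Evaluate f.
f(-0.1357, 0.6215) = -6.0972


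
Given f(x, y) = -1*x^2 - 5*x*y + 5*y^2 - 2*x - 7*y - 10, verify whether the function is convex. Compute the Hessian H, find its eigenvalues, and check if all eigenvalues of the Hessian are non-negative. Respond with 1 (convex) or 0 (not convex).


The Hessian of f(x,y) = -1*x^2 - 5*x*y + 5*y^2 - 2*x - 7*y - 10 is:
H = [[-2, -5], [-5, 10]]
Trace = -2 + 10 = 8
Determinant = -2*10 - (-5)^2 = -45
Discriminant = (8)^2 - 4*-45 = 244.0
Eigenvalues: lambda_1 = -3.8102, lambda_2 = 11.8102
The function is not convex.

0


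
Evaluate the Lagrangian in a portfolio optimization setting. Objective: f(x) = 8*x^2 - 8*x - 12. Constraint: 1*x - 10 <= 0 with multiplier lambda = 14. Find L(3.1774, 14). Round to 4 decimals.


Step 1: Evaluate f(x).
f(3.1774) = 8*3.1774^2 - 8*3.1774 - 12 = 43.3478
Step 2: Evaluate g(x).
g(3.1774) = 1*3.1774 - 10 = -6.8226
Step 3: Compute Lagrangian.
L = 43.3478 + 14*-6.8226 = -52.1686


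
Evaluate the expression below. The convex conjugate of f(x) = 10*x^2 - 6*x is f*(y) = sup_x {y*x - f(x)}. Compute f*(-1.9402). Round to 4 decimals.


f*(y) = sup_x {y*x - a*x^2 - b*x} = sup_x {(y-b)*x - a*x^2}
FOC: (y - b) - 2a*x = 0 => x* = (y - b)/(2a)
x* = (-1.9402 + 6)/(2*10) = 0.203
f*(-1.9402) = (y-b)^2/(4a) = (-1.9402 + 6)^2/(4*10)
= 16.482/40 = 0.412


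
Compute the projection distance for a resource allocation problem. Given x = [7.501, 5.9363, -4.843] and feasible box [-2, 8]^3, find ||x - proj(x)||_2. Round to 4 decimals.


Project each component onto [-2, 8].
clip(7.501) = 7.501, clip(5.9363) = 5.9363, clip(-4.843) = -2.0
Projection = [7.501, 5.9363, -2.0]
Squared diffs: [0.0, 0.0, 8.0826]
Distance = sqrt(8.0826) = 2.843


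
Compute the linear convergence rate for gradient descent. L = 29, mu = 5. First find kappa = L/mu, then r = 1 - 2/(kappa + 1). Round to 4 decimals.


Step 1: Compute the condition number.
kappa = L/mu = 29/5 = 5.8
Step 2: Compute the convergence rate.
r = 1 - 2/(kappa + 1) = 1 - 2*mu/(L + mu) = (L - mu)/(L + mu) = 24/34 = 0.7059


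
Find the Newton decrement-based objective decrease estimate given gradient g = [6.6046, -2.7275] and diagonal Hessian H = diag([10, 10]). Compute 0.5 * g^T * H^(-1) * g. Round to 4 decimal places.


Step 1: H is diagonal, so H^(-1) * g = [0.6605, -0.2728].
Step 2: g^T H^(-1) g = sum_i g_i^2 / H_ii
  = (6.6046)^2/10 + (-2.7275)^2/10
  = 4.3621 + 0.7439 = 5.106
Step 3: Objective decrease = 0.5 * g^T H^(-1) g = 2.553


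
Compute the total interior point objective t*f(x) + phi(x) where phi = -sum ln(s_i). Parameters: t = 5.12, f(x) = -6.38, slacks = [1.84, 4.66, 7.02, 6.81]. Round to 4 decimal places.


Step 1: Compute log-barrier.
ln values: [0.6098, 1.539, 1.9488, 1.9184]
phi = -(0.6098 + 1.539 + 1.9488 + 1.9184) = -6.0159
Step 2: Compute augmented objective.
t*f(x) = 5.12*-6.38 = -32.6656
Total = -32.6656 - 6.0159 = -38.6815


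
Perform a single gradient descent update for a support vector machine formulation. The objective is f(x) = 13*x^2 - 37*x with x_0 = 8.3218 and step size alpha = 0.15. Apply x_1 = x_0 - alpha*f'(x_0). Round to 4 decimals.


We compute the gradient at x_0 and apply the update.
f'(x) = 26*x - 37
f'(8.3218) = 26*8.3218 - 37 = 179.3668
x_1 = 8.3218 - 0.15*179.3668 = -18.5832


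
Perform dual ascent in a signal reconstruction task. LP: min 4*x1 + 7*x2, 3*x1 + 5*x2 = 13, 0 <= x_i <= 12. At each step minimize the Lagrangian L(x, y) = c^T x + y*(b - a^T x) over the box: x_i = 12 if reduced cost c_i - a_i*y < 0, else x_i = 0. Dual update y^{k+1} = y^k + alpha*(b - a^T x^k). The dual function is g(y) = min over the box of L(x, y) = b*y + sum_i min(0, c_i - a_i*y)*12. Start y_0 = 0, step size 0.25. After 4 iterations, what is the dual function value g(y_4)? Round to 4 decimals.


Dual ascent for LP: min 4*x1 + 7*x2, 3*x1 + 5*x2 = 13, 0 <= x_i <= 12
Step 1: y^k = 0.0, reduced costs: (4.0, 7.0)
  x^k = (0.0, 0.0), subgradient = b - a^T x = 13.0
  y^{k+1} = 0.0 + 0.25*13.0 = 3.25
Step 2: y^k = 3.25, reduced costs: (-5.75, -9.25)
  x^k = (12.0, 12.0), subgradient = b - a^T x = -83.0
  y^{k+1} = 3.25 + 0.25*-83.0 = -17.5
Step 3: y^k = -17.5, reduced costs: (56.5, 94.5)
  x^k = (0.0, 0.0), subgradient = b - a^T x = 13.0
  y^{k+1} = -17.5 + 0.25*13.0 = -14.25
Step 4: y^k = -14.25, reduced costs: (46.75, 78.25)
  x^k = (0.0, 0.0), subgradient = b - a^T x = 13.0
  y^{k+1} = -14.25 + 0.25*13.0 = -11.0
Dual objective at y_4 = -11.0: reduced costs (37.0, 62.0), box minimizer x = (0.0, 0.0)
g(y_4) = b*y + (c1 - a1*y)*x1 + (c2 - a2*y)*x2 = 13*(-11.0) + 37.0*0.0 + 62.0*0.0 = -143.0 + 0.0 + 0.0 = -143.0


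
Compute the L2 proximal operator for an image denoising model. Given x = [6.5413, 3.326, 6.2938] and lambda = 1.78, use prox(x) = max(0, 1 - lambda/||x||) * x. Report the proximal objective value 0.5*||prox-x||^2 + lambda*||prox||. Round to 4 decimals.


Step 1: Compute ||x||.
||x|| = 9.6676
Step 2: Compute scaling factor.
scale = max(0, 1 - 1.78/9.6676) = 0.8159
Step 3: prox(x) = [5.3369, 2.7136, 5.135]
||prox(x)|| = 7.8876
Step 4: Proximal objective.
0.5*||prox-x||^2 = 1.5842
lambda*||prox|| = 14.0399
Total = 15.6242


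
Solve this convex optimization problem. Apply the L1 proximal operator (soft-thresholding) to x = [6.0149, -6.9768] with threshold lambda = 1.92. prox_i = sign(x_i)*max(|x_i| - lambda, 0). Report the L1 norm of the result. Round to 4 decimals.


Soft-thresholding with lambda = 1.92:
prox(6.0149) = sign(6.0149)*max(|6.0149| - 1.92, 0) = 4.0949
prox(-6.9768) = sign(-6.9768)*max(|-6.9768| - 1.92, 0) = -5.0568
prox(x) = [4.0949, -5.0568]
||prox(x)||_1 = 4.0949 + 5.0568 = 9.1517


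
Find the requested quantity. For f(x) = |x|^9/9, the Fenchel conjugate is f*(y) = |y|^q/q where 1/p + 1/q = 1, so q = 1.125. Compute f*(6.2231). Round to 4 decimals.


The conjugate exponent q satisfies 1/p + 1/q = 1.
p = 9, so q = 9/(9 - 1) = 1.125
|y|^q = 6.2231^1.125 = 7.8209
f*(6.2231) = 7.8209 / 1.125 = 6.9519


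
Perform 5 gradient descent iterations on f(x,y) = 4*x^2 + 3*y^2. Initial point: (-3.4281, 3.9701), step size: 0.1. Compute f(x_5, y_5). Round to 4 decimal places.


Gradient descent on f(x,y) = 4*x^2 + 3*y^2.
Starting point: (-3.4281, 3.9701), alpha = 0.1
Step 1: grad_x = 2*4*-3.4281 = -27.4248, grad_y = 2*3*3.9701 = 23.8206
  x_1 = -3.4281 - 0.1*-27.4248 = -0.6856
  y_1 = 3.9701 - 0.1*23.8206 = 1.588
Step 2: grad_x = 2*4*-0.6856 = -5.485, grad_y = 2*3*1.588 = 9.5282
  x_2 = -0.6856 - 0.1*-5.485 = -0.1371
  y_2 = 1.588 - 0.1*9.5282 = 0.6352
Step 3: grad_x = 2*4*-0.1371 = -1.097, grad_y = 2*3*0.6352 = 3.8113
  x_3 = -0.1371 - 0.1*-1.097 = -0.0274
  y_3 = 0.6352 - 0.1*3.8113 = 0.2541
Step 4: grad_x = 2*4*-0.0274 = -0.2194, grad_y = 2*3*0.2541 = 1.5245
  x_4 = -0.0274 - 0.1*-0.2194 = -0.0055
  y_4 = 0.2541 - 0.1*1.5245 = 0.1016
Step 5: grad_x = 2*4*-0.0055 = -0.0439, grad_y = 2*3*0.1016 = 0.6098
  x_5 = -0.0055 - 0.1*-0.0439 = -0.0011
  y_5 = 0.1016 - 0.1*0.6098 = 0.0407
f(-0.0011, 0.0407) = 4*(-0.0011)^2 + 3*0.0407^2 = 0.005


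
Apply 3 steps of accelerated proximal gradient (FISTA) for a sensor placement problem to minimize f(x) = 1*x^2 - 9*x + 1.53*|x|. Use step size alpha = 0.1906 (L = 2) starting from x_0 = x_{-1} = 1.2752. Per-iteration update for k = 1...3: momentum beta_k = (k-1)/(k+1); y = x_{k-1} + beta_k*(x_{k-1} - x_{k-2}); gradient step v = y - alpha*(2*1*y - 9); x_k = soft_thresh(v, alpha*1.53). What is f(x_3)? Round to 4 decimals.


FISTA on f(x) = 1*x^2 - 9*x + 1.53*|x|
L = 2, alpha = 0.1906
Iteration 1: beta = 0.0, y = 1.2752 + 0.0*(1.2752 - 1.2752) = 1.2752
  grad(y) = -6.4496, v = y - alpha*grad = 2.5045
  prox(v) = soft_thresh(2.5045, 0.2916) = 2.2129
Iteration 2: beta = 0.3333, y = 2.2129 + 0.3333*(2.2129 - 1.2752) = 2.5254
  grad(y) = -3.9491, v = y - alpha*grad = 3.2781
  prox(v) = soft_thresh(3.2781, 0.2916) = 2.9865
Iteration 3: beta = 0.5, y = 2.9865 + 0.5*(2.9865 - 2.2129) = 3.3733
  grad(y) = -2.2533, v = y - alpha*grad = 3.8028
  prox(v) = soft_thresh(3.8028, 0.2916) = 3.5112
f(x_3) = 1*3.5112^2 - 9*3.5112 + 1.53*|3.5112| = -13.9001


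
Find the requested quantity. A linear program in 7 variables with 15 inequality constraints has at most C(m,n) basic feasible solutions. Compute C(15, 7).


Each vertex corresponds to some choice of n active constraints out of m, so the number of vertices is at most C(m, n) = m! / (n!(m-n)!).
m = 15, n = 7
Numerator: 15 * 14 * 13 * 12 * 11 * 10 * 9
Denominator: 7! = 5040
C(15, 7) = 6435


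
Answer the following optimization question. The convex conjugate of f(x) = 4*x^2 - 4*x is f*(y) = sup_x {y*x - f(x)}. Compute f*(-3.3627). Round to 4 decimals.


f*(y) = sup_x {y*x - a*x^2 - b*x} = sup_x {(y-b)*x - a*x^2}
FOC: (y - b) - 2a*x = 0 => x* = (y - b)/(2a)
x* = (-3.3627 + 4)/(2*4) = 0.0797
f*(-3.3627) = (y-b)^2/(4a) = (-3.3627 + 4)^2/(4*4)
= 0.4062/16 = 0.0254


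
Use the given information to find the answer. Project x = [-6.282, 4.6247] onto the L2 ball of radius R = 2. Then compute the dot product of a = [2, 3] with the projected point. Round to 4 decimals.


Step 1: Compute ||x|| (intermediates to 6 decimals).
||x|| = sqrt((-6.282)^2 + 4.6247^2) = 7.800729
Step 2: Project.
Since ||x|| > R, scale = R/||x|| = 2/7.800729 = 0.256386, proj(x) = scale * x
proj(x) = [-1.610617, 1.185708]
Step 3: Dot product.
a^T * proj(x) = 2*(-1.610617) + 3*1.185708 = 0.3359


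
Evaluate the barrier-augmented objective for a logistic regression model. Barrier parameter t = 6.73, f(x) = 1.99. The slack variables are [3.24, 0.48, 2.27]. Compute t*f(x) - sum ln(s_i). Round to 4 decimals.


Step 1: Compute log-barrier.
ln values: [1.1756, -0.734, 0.8198]
phi = -(1.1756 - 0.734 + 0.8198) = -1.2614
Step 2: Compute augmented objective.
t*f(x) = 6.73*1.99 = 13.3927
Total = 13.3927 - 1.2614 = 12.1313


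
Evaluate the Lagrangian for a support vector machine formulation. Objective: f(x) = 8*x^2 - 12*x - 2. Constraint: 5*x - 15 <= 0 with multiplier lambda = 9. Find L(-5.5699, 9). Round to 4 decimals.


Step 1: Evaluate f(x).
f(-5.5699) = 8*(-5.5699)^2 - 12*(-5.5699) - 2 = 313.0291
Step 2: Evaluate g(x).
g(-5.5699) = 5*-5.5699 - 15 = -42.8495
Step 3: Compute Lagrangian.
L = 313.0291 + 9*-42.8495 = -72.6164


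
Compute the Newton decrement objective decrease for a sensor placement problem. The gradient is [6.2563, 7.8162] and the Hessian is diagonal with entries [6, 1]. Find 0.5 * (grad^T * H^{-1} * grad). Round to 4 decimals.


Step 1: H is diagonal, so H^(-1) * g = [1.0427, 7.8162].
Step 2: g^T H^(-1) g = sum_i g_i^2 / H_ii
  = (6.2563)^2/6 + (7.8162)^2/1
  = 6.5235 + 61.093 = 67.6165
Step 3: Objective decrease = 0.5 * g^T H^(-1) g = 33.8083


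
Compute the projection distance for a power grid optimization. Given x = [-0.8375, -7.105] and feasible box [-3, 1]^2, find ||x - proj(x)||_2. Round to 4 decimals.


Project each component onto [-3, 1].
clip(-0.8375) = -0.8375, clip(-7.105) = -3.0
Projection = [-0.8375, -3.0]
Squared diffs: [0.0, 16.851]
Distance = sqrt(16.851) = 4.105


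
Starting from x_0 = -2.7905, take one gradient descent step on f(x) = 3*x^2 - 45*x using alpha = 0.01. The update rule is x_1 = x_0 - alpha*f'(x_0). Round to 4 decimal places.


We compute the gradient at x_0 and apply the update.
f'(x) = 6*x - 45
f'(-2.7905) = 6*-2.7905 - 45 = -61.743
x_1 = -2.7905 - 0.01*-61.743 = -2.1731


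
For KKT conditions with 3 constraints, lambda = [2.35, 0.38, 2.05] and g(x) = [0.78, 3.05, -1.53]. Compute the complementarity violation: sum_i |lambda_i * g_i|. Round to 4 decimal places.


KKT complementary slackness check:
lambda_1 * g_1 = 2.35 * 0.78 = 1.833
lambda_2 * g_2 = 0.38 * 3.05 = 1.159
lambda_3 * g_3 = 2.05 * -1.53 = -3.1365
Total violation = 1.833 + 1.159 + 3.1365 = 6.1285


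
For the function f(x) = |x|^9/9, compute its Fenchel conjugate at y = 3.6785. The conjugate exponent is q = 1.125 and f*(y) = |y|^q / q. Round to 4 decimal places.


The conjugate exponent q satisfies 1/p + 1/q = 1.
p = 9, so q = 9/(9 - 1) = 1.125
|y|^q = 3.6785^1.125 = 4.3289
f*(3.6785) = 4.3289 / 1.125 = 3.8479


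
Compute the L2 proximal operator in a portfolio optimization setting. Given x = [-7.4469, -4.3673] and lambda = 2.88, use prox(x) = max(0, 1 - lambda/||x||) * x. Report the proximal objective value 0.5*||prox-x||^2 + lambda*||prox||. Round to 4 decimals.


Step 1: Compute ||x||.
||x|| = 8.6331
Step 2: Compute scaling factor.
scale = max(0, 1 - 2.88/8.6331) = 0.6664
Step 3: prox(x) = [-4.9626, -2.9104]
||prox(x)|| = 5.7531
Step 4: Proximal objective.
0.5*||prox-x||^2 = 4.1472
lambda*||prox|| = 16.5689
Total = 20.716


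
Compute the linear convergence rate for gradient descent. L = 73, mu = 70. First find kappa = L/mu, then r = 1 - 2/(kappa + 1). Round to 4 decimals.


Step 1: Compute the condition number.
kappa = L/mu = 73/70 = 1.0429
Step 2: Compute the convergence rate.
r = 1 - 2/(kappa + 1) = 1 - 2*mu/(L + mu) = (L - mu)/(L + mu) = 3/143 = 0.021


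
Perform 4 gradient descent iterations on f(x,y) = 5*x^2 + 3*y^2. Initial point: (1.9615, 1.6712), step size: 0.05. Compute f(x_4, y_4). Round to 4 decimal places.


Gradient descent on f(x,y) = 5*x^2 + 3*y^2.
Starting point: (1.9615, 1.6712), alpha = 0.05
Step 1: grad_x = 2*5*1.9615 = 19.615, grad_y = 2*3*1.6712 = 10.0272
  x_1 = 1.9615 - 0.05*19.615 = 0.9808
  y_1 = 1.6712 - 0.05*10.0272 = 1.1698
Step 2: grad_x = 2*5*0.9808 = 9.8075, grad_y = 2*3*1.1698 = 7.019
  x_2 = 0.9808 - 0.05*9.8075 = 0.4904
  y_2 = 1.1698 - 0.05*7.019 = 0.8189
Step 3: grad_x = 2*5*0.4904 = 4.9038, grad_y = 2*3*0.8189 = 4.9133
  x_3 = 0.4904 - 0.05*4.9038 = 0.2452
  y_3 = 0.8189 - 0.05*4.9133 = 0.5732
Step 4: grad_x = 2*5*0.2452 = 2.4519, grad_y = 2*3*0.5732 = 3.4393
  x_4 = 0.2452 - 0.05*2.4519 = 0.1226
  y_4 = 0.5732 - 0.05*3.4393 = 0.4013
f(0.1226, 0.4013) = 5*0.1226^2 + 3*0.4013^2 = 0.5582


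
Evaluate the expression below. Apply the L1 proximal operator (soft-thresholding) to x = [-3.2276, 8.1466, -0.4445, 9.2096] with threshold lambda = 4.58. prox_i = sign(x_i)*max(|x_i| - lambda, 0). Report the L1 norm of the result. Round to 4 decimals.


Soft-thresholding with lambda = 4.58:
prox(-3.2276) = sign(-3.2276)*max(|-3.2276| - 4.58, 0) = 0.0
prox(8.1466) = sign(8.1466)*max(|8.1466| - 4.58, 0) = 3.5666
prox(-0.4445) = sign(-0.4445)*max(|-0.4445| - 4.58, 0) = 0.0
prox(9.2096) = sign(9.2096)*max(|9.2096| - 4.58, 0) = 4.6296
prox(x) = [0.0, 3.5666, 0.0, 4.6296]
||prox(x)||_1 = 0.0 + 3.5666 + 0.0 + 4.6296 = 8.1962


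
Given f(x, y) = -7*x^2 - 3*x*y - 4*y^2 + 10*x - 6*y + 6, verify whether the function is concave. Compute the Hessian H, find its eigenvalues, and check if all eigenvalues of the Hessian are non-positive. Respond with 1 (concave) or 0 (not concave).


The Hessian of f(x,y) = -7*x^2 - 3*x*y - 4*y^2 + 10*x - 6*y + 6 is:
H = [[-14, -3], [-3, -8]]
Trace = -14 - 8 = -22
Determinant = -14*-8 - (-3)^2 = 103
Discriminant = (-22)^2 - 4*103 = 72.0
Eigenvalues: lambda_1 = -15.2426, lambda_2 = -6.7574
The function is concave.

1


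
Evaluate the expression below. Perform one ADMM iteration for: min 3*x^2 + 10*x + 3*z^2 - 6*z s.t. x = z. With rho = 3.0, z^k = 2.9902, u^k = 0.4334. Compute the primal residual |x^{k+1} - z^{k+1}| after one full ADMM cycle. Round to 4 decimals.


ADMM iteration with rho = 3.0, z^k = 2.9902, u^k = 0.4334
Step 1: x-update.
Minimize 3*x^2 + 10*x + (3.0/2)*(x - 2.9902 + 0.4334)^2
FOC: (2*3 + 3.0)*x = -10 + 3.0*(2.9902 - 0.4334)
x^{k+1} = -0.2588
Step 2: z-update.
Minimize 3*z^2 - 6*z + (3.0/2)*(-0.2588 - z + 0.4334)^2
FOC: (2*3 + 3.0)*z = 6 + 3.0*(-0.2588 + 0.4334)
z^{k+1} = 0.7249
Step 3: u-update.
u^{k+1} = 0.4334 - 0.2588 - 0.7249 = -0.5503
Step 4: Primal residual = |-0.2588 - 0.7249| = 0.9837


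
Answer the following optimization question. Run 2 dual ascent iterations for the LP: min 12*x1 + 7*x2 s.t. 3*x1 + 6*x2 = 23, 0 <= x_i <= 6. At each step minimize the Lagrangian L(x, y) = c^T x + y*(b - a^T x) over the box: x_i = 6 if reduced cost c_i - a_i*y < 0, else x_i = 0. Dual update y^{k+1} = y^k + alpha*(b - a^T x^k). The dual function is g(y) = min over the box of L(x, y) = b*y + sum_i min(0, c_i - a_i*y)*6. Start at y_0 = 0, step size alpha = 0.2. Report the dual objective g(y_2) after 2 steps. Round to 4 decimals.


Dual ascent for LP: min 12*x1 + 7*x2, 3*x1 + 6*x2 = 23, 0 <= x_i <= 6
Step 1: y^k = 0.0, reduced costs: (12.0, 7.0)
  x^k = (0.0, 0.0), subgradient = b - a^T x = 23.0
  y^{k+1} = 0.0 + 0.2*23.0 = 4.6
Step 2: y^k = 4.6, reduced costs: (-1.8, -20.6)
  x^k = (6.0, 6.0), subgradient = b - a^T x = -31.0
  y^{k+1} = 4.6 + 0.2*-31.0 = -1.6
Dual objective at y_2 = -1.6: reduced costs (16.8, 16.6), box minimizer x = (0.0, 0.0)
g(y_2) = b*y + (c1 - a1*y)*x1 + (c2 - a2*y)*x2 = 23*(-1.6) + 16.8*0.0 + 16.6*0.0 = -36.8 + 0.0 + 0.0 = -36.8


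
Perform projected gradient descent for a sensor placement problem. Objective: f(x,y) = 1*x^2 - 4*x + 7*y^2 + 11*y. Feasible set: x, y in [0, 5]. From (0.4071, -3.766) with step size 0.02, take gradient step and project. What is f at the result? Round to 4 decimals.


Step 1: Compute gradient at (0.4071, -3.766).
grad_x = 2*1*0.4071 - 4 = -3.1858
grad_y = 2*7*-3.766 + 11 = -41.724
Step 2: Gradient step.
x_raw = 0.4071 - 0.02*-3.1858 = 0.4708
y_raw = -3.766 - 0.02*-41.724 = -2.9315
Step 3: Project onto [0, 5].
x_proj = clip(0.4708) = 0.4708
y_proj = clip(-2.9315) = 0.0
Step 4: Evaluate f.
f(0.4708, 0.0) = -1.6616


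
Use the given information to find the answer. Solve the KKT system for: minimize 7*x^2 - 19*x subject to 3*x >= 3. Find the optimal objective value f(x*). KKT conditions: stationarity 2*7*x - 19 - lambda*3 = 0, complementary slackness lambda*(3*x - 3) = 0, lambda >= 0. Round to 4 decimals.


Step 1: Try lambda = 0 (constraint inactive).
Stationarity: 2*7*x - 19 = 0
x* = 19/(2*7) = 19/14 = 1.3571 (rounded; the exact value 19/14 is used below)
Check constraint: 3*1.3571 = 4.0713 >= 3 -- satisfied.
Step 2: Compute optimal value.
f(x*) = 7*(19/14)^2 - 19*(19/14) = -12.8929


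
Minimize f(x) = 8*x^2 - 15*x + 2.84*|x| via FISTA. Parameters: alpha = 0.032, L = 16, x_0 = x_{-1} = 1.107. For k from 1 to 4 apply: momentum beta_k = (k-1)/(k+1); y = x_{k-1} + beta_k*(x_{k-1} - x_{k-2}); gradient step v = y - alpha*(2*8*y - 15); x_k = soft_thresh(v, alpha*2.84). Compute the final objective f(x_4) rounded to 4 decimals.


FISTA on f(x) = 8*x^2 - 15*x + 2.84*|x|
L = 16, alpha = 0.032
Iteration 1: beta = 0.0, y = 1.107 + 0.0*(1.107 - 1.107) = 1.107
  grad(y) = 2.712, v = y - alpha*grad = 1.0202
  prox(v) = soft_thresh(1.0202, 0.0909) = 0.9293
Iteration 2: beta = 0.3333, y = 0.9293 + 0.3333*(0.9293 - 1.107) = 0.8701
  grad(y) = -1.0782, v = y - alpha*grad = 0.9046
  prox(v) = soft_thresh(0.9046, 0.0909) = 0.8137
Iteration 3: beta = 0.5, y = 0.8137 + 0.5*(0.8137 - 0.9293) = 0.7559
  grad(y) = -2.905, v = y - alpha*grad = 0.8489
  prox(v) = soft_thresh(0.8489, 0.0909) = 0.758
Iteration 4: beta = 0.6, y = 0.758 + 0.6*(0.758 - 0.8137) = 0.7246
  grad(y) = -3.4066, v = y - alpha*grad = 0.8336
  prox(v) = soft_thresh(0.8336, 0.0909) = 0.7427
f(x_4) = 8*0.7427^2 - 15*0.7427 + 2.84*|0.7427| = -4.6184


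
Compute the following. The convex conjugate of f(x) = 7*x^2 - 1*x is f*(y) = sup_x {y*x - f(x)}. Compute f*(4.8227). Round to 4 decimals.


f*(y) = sup_x {y*x - a*x^2 - b*x} = sup_x {(y-b)*x - a*x^2}
FOC: (y - b) - 2a*x = 0 => x* = (y - b)/(2a)
x* = (4.8227 + 1)/(2*7) = 0.4159
f*(4.8227) = (y-b)^2/(4a) = (4.8227 + 1)^2/(4*7)
= 33.9038/28 = 1.2109


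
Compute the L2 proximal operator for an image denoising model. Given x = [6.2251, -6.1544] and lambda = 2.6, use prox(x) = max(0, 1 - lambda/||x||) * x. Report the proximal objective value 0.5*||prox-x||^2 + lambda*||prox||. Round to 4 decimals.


Step 1: Compute ||x||.
||x|| = 8.7538
Step 2: Compute scaling factor.
scale = max(0, 1 - 2.6/8.7538) = 0.703
Step 3: prox(x) = [4.3762, -4.3265]
||prox(x)|| = 6.1538
Step 4: Proximal objective.
0.5*||prox-x||^2 = 3.38
lambda*||prox|| = 15.9999
Total = 19.3798


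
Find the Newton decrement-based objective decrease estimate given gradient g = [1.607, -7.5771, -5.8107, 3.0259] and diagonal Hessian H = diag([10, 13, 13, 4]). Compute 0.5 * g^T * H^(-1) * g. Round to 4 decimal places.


Step 1: H is diagonal, so H^(-1) * g = [0.1607, -0.5829, -0.447, 0.7565].
Step 2: g^T H^(-1) g = sum_i g_i^2 / H_ii
  = (1.607)^2/10 + (-7.5771)^2/13 + (-5.8107)^2/13 + (3.0259)^2/4
  = 0.2582 + 4.4163 + 2.5972 + 2.289 = 9.5609
Step 3: Objective decrease = 0.5 * g^T H^(-1) g = 4.7804


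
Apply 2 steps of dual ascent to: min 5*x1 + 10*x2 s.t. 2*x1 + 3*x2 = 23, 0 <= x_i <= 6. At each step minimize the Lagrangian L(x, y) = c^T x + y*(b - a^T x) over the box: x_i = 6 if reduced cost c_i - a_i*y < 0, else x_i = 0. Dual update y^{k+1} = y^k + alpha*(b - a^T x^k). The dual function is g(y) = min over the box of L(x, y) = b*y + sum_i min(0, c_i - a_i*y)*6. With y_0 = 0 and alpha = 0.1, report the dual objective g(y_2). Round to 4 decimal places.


Dual ascent for LP: min 5*x1 + 10*x2, 2*x1 + 3*x2 = 23, 0 <= x_i <= 6
Step 1: y^k = 0.0, reduced costs: (5.0, 10.0)
  x^k = (0.0, 0.0), subgradient = b - a^T x = 23.0
  y^{k+1} = 0.0 + 0.1*23.0 = 2.3
Step 2: y^k = 2.3, reduced costs: (0.4, 3.1)
  x^k = (0.0, 0.0), subgradient = b - a^T x = 23.0
  y^{k+1} = 2.3 + 0.1*23.0 = 4.6
Dual objective at y_2 = 4.6: reduced costs (-4.2, -3.8), box minimizer x = (6.0, 6.0)
g(y_2) = b*y + (c1 - a1*y)*x1 + (c2 - a2*y)*x2 = 23*4.6 + (-4.2)*6.0 + (-3.8)*6.0 = 105.8 - 25.2 - 22.8 = 57.8


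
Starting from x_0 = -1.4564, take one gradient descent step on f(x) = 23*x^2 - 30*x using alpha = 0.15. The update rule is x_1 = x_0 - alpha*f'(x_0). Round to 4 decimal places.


We compute the gradient at x_0 and apply the update.
f'(x) = 46*x - 30
f'(-1.4564) = 46*-1.4564 - 30 = -96.9944
x_1 = -1.4564 - 0.15*-96.9944 = 13.0928


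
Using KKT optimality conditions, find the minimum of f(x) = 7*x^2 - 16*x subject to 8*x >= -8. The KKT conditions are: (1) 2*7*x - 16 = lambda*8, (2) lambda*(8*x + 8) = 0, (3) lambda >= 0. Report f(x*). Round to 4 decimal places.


Step 1: Try lambda = 0 (constraint inactive).
Stationarity: 2*7*x - 16 = 0
x* = 16/(2*7) = 8/7 = 1.1429 (rounded; the exact value 8/7 is used below)
Check constraint: 8*1.1429 = 9.1432 >= -8 -- satisfied.
Step 2: Compute optimal value.
f(x*) = 7*(8/7)^2 - 16*(8/7) = -9.1429


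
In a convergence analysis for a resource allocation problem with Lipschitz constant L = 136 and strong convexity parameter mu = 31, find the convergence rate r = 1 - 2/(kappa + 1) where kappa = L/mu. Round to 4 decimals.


Step 1: Compute the condition number.
kappa = L/mu = 136/31 = 4.3871
Step 2: Compute the convergence rate.
r = 1 - 2/(kappa + 1) = 1 - 2*mu/(L + mu) = (L - mu)/(L + mu) = 105/167 = 0.6287


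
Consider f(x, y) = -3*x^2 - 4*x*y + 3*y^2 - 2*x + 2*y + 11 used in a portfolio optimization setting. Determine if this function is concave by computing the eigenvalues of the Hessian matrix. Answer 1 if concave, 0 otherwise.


The Hessian of f(x,y) = -3*x^2 - 4*x*y + 3*y^2 - 2*x + 2*y + 11 is:
H = [[-6, -4], [-4, 6]]
Trace = -6 + 6 = 0
Determinant = -6*6 - (-4)^2 = -52
Discriminant = (0)^2 - 4*-52 = 208.0
Eigenvalues: lambda_1 = -7.2111, lambda_2 = 7.2111
The function is not concave.

0


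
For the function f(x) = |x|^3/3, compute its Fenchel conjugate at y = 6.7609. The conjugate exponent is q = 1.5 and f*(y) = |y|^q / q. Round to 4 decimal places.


The conjugate exponent q satisfies 1/p + 1/q = 1.
p = 3, so q = 3/(3 - 1) = 1.5
|y|^q = 6.7609^1.5 = 17.5795
f*(6.7609) = 17.5795 / 1.5 = 11.7197


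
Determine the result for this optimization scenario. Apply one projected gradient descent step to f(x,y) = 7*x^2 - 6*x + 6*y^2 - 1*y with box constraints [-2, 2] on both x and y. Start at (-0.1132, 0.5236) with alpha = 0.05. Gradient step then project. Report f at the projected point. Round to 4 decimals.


Step 1: Compute gradient at (-0.1132, 0.5236).
grad_x = 2*7*-0.1132 - 6 = -7.5848
grad_y = 2*6*0.5236 - 1 = 5.2832
Step 2: Gradient step.
x_raw = -0.1132 - 0.05*-7.5848 = 0.266
y_raw = 0.5236 - 0.05*5.2832 = 0.2594
Step 3: Project onto [-2, 2].
x_proj = clip(0.266) = 0.266
y_proj = clip(0.2594) = 0.2594
Step 4: Evaluate f.
f(0.266, 0.2594) = -0.9564


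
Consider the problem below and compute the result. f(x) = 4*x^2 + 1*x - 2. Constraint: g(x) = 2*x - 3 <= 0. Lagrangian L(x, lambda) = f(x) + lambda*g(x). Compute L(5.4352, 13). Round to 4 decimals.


Step 1: Evaluate f(x).
f(5.4352) = 4*5.4352^2 + 1*5.4352 - 2 = 121.6008
Step 2: Evaluate g(x).
g(5.4352) = 2*5.4352 - 3 = 7.8704
Step 3: Compute Lagrangian.
L = 121.6008 + 13*7.8704 = 223.916


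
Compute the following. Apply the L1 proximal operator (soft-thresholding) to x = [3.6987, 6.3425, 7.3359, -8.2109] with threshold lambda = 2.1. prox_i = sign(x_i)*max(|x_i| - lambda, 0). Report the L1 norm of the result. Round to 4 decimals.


Soft-thresholding with lambda = 2.1:
prox(3.6987) = sign(3.6987)*max(|3.6987| - 2.1, 0) = 1.5987
prox(6.3425) = sign(6.3425)*max(|6.3425| - 2.1, 0) = 4.2425
prox(7.3359) = sign(7.3359)*max(|7.3359| - 2.1, 0) = 5.2359
prox(-8.2109) = sign(-8.2109)*max(|-8.2109| - 2.1, 0) = -6.1109
prox(x) = [1.5987, 4.2425, 5.2359, -6.1109]
||prox(x)||_1 = 1.5987 + 4.2425 + 5.2359 + 6.1109 = 17.188


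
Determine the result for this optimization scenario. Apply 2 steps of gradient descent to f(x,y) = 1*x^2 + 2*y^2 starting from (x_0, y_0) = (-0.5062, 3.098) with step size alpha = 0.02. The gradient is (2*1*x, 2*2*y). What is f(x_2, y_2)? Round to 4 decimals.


Gradient descent on f(x,y) = 1*x^2 + 2*y^2.
Starting point: (-0.5062, 3.098), alpha = 0.02
Step 1: grad_x = 2*1*-0.5062 = -1.0124, grad_y = 2*2*3.098 = 12.392
  x_1 = -0.5062 - 0.02*-1.0124 = -0.486
  y_1 = 3.098 - 0.02*12.392 = 2.8502
Step 2: grad_x = 2*1*-0.486 = -0.9719, grad_y = 2*2*2.8502 = 11.4006
  x_2 = -0.486 - 0.02*-0.9719 = -0.4665
  y_2 = 2.8502 - 0.02*11.4006 = 2.6221
f(-0.4665, 2.6221) = 1*(-0.4665)^2 + 2*2.6221^2 = 13.9689


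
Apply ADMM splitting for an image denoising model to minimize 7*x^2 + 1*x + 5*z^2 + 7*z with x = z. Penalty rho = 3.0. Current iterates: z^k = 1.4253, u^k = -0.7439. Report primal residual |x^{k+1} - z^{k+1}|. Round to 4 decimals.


ADMM iteration with rho = 3.0, z^k = 1.4253, u^k = -0.7439
Step 1: x-update.
Minimize 7*x^2 + 1*x + (3.0/2)*(x - 1.4253 - 0.7439)^2
FOC: (2*7 + 3.0)*x = -1 + 3.0*(1.4253 + 0.7439)
x^{k+1} = 0.324
Step 2: z-update.
Minimize 5*z^2 + 7*z + (3.0/2)*(0.324 - z - 0.7439)^2
FOC: (2*5 + 3.0)*z = -7 + 3.0*(0.324 - 0.7439)
z^{k+1} = -0.6354
Step 3: u-update.
u^{k+1} = -0.7439 + 0.324 + 0.6354 = 0.2154
Step 4: Primal residual = |0.324 + 0.6354| = 0.9593


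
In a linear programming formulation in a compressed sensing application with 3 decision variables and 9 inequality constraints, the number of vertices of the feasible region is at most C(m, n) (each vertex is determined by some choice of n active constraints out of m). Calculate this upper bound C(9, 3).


Each vertex corresponds to some choice of n active constraints out of m, so the number of vertices is at most C(m, n) = m! / (n!(m-n)!).
m = 9, n = 3
Numerator: 9 * 8 * 7
Denominator: 3! = 6
C(9, 3) = 84


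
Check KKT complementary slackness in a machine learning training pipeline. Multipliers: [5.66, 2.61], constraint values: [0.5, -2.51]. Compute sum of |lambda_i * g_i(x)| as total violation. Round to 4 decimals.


KKT complementary slackness check:
lambda_1 * g_1 = 5.66 * 0.5 = 2.83
lambda_2 * g_2 = 2.61 * -2.51 = -6.5511
Total violation = 2.83 + 6.5511 = 9.3811


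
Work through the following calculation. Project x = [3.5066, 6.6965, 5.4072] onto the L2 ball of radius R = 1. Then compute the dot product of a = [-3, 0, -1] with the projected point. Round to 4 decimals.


Step 1: Compute ||x|| (intermediates to 6 decimals).
||x|| = sqrt(3.5066^2 + 6.6965^2 + 5.4072^2) = 9.293932
Step 2: Project.
Since ||x|| > R, scale = R/||x|| = 1/9.293932 = 0.107597, proj(x) = scale * x
proj(x) = [0.3773, 0.720523, 0.581798]
Step 3: Dot product.
a^T * proj(x) = -3*0.3773 + 0*0.720523 - 1*0.581798 = -1.7137


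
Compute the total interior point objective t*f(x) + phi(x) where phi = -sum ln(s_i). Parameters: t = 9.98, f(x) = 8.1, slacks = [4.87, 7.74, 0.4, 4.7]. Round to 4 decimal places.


Step 1: Compute log-barrier.
ln values: [1.5831, 2.0464, -0.9163, 1.5476]
phi = -(1.5831 + 2.0464 - 0.9163 + 1.5476) = -4.2608
Step 2: Compute augmented objective.
t*f(x) = 9.98*8.1 = 80.838
Total = 80.838 - 4.2608 = 76.5772


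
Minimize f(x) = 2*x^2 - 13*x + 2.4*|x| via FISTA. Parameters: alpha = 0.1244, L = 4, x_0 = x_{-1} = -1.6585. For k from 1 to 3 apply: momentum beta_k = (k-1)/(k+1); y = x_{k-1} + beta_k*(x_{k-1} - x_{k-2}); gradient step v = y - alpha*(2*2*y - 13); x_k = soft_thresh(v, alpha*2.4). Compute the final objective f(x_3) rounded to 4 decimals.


FISTA on f(x) = 2*x^2 - 13*x + 2.4*|x|
L = 4, alpha = 0.1244
Iteration 1: beta = 0.0, y = -1.6585 + 0.0*(-1.6585 + 1.6585) = -1.6585
  grad(y) = -19.634, v = y - alpha*grad = 0.784
  prox(v) = soft_thresh(0.784, 0.2986) = 0.4854
Iteration 2: beta = 0.3333, y = 0.4854 + 0.3333*(0.4854 + 1.6585) = 1.2
  grad(y) = -8.1998, v = y - alpha*grad = 2.2201
  prox(v) = soft_thresh(2.2201, 0.2986) = 1.9215
Iteration 3: beta = 0.5, y = 1.9215 + 0.5*(1.9215 - 0.4854) = 2.6396
  grad(y) = -2.4416, v = y - alpha*grad = 2.9433
  prox(v) = soft_thresh(2.9433, 0.2986) = 2.6448
f(x_3) = 2*2.6448^2 - 13*2.6448 + 2.4*|2.6448| = -14.0449


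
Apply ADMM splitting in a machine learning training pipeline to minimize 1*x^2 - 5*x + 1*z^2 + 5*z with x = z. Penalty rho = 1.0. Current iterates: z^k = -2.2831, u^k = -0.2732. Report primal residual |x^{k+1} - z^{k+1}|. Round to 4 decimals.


ADMM iteration with rho = 1.0, z^k = -2.2831, u^k = -0.2732
Step 1: x-update.
Minimize 1*x^2 - 5*x + (1.0/2)*(x + 2.2831 - 0.2732)^2
FOC: (2*1 + 1.0)*x = 5 + 1.0*(-2.2831 + 0.2732)
x^{k+1} = 0.9967
Step 2: z-update.
Minimize 1*z^2 + 5*z + (1.0/2)*(0.9967 - z - 0.2732)^2
FOC: (2*1 + 1.0)*z = -5 + 1.0*(0.9967 - 0.2732)
z^{k+1} = -1.4255
Step 3: u-update.
u^{k+1} = -0.2732 + 0.9967 + 1.4255 = 2.149
Step 4: Primal residual = |0.9967 + 1.4255| = 2.4222


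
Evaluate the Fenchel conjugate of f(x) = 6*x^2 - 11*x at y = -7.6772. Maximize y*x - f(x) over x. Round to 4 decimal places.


f*(y) = sup_x {y*x - a*x^2 - b*x} = sup_x {(y-b)*x - a*x^2}
FOC: (y - b) - 2a*x = 0 => x* = (y - b)/(2a)
x* = (-7.6772 + 11)/(2*6) = 0.2769
f*(-7.6772) = (y-b)^2/(4a) = (-7.6772 + 11)^2/(4*6)
= 11.041/24 = 0.46


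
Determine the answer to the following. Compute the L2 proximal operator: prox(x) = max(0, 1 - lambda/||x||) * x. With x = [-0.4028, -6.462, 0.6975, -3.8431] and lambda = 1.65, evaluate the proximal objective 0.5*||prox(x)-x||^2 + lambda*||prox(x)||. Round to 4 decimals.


Step 1: Compute ||x||.
||x|| = 7.5615
Step 2: Compute scaling factor.
scale = max(0, 1 - 1.65/7.5615) = 0.7818
Step 3: prox(x) = [-0.3149, -5.0519, 0.5453, -3.0045]
||prox(x)|| = 5.9115
Step 4: Proximal objective.
0.5*||prox-x||^2 = 1.3613
lambda*||prox|| = 9.754
Total = 11.1152


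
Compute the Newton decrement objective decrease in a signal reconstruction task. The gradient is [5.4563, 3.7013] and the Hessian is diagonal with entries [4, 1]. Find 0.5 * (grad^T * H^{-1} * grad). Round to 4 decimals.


Step 1: H is diagonal, so H^(-1) * g = [1.3641, 3.7013].
Step 2: g^T H^(-1) g = sum_i g_i^2 / H_ii
  = (5.4563)^2/4 + (3.7013)^2/1
  = 7.4428 + 13.6996 = 21.1424
Step 3: Objective decrease = 0.5 * g^T H^(-1) g = 10.5712


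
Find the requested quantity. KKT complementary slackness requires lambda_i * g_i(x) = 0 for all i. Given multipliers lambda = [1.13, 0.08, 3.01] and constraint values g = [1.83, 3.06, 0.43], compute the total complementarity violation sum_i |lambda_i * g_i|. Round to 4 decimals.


KKT complementary slackness check:
lambda_1 * g_1 = 1.13 * 1.83 = 2.0679
lambda_2 * g_2 = 0.08 * 3.06 = 0.2448
lambda_3 * g_3 = 3.01 * 0.43 = 1.2943
Total violation = 2.0679 + 0.2448 + 1.2943 = 3.607


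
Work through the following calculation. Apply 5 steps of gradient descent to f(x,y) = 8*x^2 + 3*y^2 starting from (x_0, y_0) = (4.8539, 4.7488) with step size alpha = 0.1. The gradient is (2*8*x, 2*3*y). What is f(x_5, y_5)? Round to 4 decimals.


Gradient descent on f(x,y) = 8*x^2 + 3*y^2.
Starting point: (4.8539, 4.7488), alpha = 0.1
Step 1: grad_x = 2*8*4.8539 = 77.6624, grad_y = 2*3*4.7488 = 28.4928
  x_1 = 4.8539 - 0.1*77.6624 = -2.9123
  y_1 = 4.7488 - 0.1*28.4928 = 1.8995
Step 2: grad_x = 2*8*-2.9123 = -46.5974, grad_y = 2*3*1.8995 = 11.3971
  x_2 = -2.9123 - 0.1*-46.5974 = 1.7474
  y_2 = 1.8995 - 0.1*11.3971 = 0.7598
Step 3: grad_x = 2*8*1.7474 = 27.9585, grad_y = 2*3*0.7598 = 4.5588
  x_3 = 1.7474 - 0.1*27.9585 = -1.0484
  y_3 = 0.7598 - 0.1*4.5588 = 0.3039
Step 4: grad_x = 2*8*-1.0484 = -16.7751, grad_y = 2*3*0.3039 = 1.8235
  x_4 = -1.0484 - 0.1*-16.7751 = 0.6291
  y_4 = 0.3039 - 0.1*1.8235 = 0.1216
Step 5: grad_x = 2*8*0.6291 = 10.065, grad_y = 2*3*0.1216 = 0.7294
  x_5 = 0.6291 - 0.1*10.065 = -0.3774
  y_5 = 0.1216 - 0.1*0.7294 = 0.0486
f(-0.3774, 0.0486) = 8*(-0.3774)^2 + 3*0.0486^2 = 1.1468


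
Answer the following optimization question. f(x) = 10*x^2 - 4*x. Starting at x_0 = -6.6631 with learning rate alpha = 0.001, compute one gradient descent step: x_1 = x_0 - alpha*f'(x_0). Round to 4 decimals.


We compute the gradient at x_0 and apply the update.
f'(x) = 20*x - 4
f'(-6.6631) = 20*-6.6631 - 4 = -137.262
x_1 = -6.6631 - 0.001*-137.262 = -6.5258
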